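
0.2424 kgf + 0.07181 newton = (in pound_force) 0.5505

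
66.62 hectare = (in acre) 164.6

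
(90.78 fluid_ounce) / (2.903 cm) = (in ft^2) 0.9954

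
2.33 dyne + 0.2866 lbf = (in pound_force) 0.2866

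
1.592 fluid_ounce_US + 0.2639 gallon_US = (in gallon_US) 0.2763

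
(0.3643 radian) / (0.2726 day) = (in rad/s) 1.547e-05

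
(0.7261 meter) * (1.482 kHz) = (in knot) 2092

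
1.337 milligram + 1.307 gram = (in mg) 1308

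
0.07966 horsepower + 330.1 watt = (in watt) 389.5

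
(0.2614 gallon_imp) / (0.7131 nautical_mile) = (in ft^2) 9.686e-06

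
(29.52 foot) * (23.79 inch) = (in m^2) 5.437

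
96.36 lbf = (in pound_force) 96.36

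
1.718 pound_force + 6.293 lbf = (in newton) 35.63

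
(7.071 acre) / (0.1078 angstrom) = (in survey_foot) 8.709e+15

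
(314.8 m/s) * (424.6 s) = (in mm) 1.337e+08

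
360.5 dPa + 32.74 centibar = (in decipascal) 3.278e+05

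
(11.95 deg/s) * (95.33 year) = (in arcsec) 1.293e+14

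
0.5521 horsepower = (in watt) 411.7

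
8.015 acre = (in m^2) 3.244e+04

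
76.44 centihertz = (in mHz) 764.4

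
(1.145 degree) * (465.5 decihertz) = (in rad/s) 0.9303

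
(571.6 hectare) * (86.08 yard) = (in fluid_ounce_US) 1.521e+13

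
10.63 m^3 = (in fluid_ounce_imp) 3.741e+05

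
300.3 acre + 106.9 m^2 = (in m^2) 1.215e+06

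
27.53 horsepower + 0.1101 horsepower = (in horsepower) 27.64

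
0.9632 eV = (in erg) 1.543e-12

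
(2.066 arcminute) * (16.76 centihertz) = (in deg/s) 0.005771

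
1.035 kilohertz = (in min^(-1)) 6.21e+04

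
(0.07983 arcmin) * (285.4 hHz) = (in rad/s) 0.6627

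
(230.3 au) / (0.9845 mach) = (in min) 1.713e+09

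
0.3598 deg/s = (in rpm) 0.05997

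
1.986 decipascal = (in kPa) 0.0001986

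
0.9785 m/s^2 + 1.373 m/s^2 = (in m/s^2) 2.352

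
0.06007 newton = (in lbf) 0.0135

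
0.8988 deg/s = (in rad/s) 0.01569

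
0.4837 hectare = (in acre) 1.195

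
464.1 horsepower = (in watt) 3.461e+05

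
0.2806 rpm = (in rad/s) 0.02938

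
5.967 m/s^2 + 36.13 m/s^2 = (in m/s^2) 42.1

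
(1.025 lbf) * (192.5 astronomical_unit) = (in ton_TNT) 3.138e+04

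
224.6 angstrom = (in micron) 0.02246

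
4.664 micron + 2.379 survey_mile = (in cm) 3.829e+05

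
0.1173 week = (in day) 0.8211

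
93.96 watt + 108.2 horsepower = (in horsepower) 108.3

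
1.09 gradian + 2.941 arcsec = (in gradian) 1.091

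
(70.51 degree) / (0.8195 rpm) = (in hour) 0.003983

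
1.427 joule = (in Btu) 0.001353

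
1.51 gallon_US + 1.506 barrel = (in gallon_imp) 53.93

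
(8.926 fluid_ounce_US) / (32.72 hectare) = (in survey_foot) 2.647e-09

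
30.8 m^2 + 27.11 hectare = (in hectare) 27.11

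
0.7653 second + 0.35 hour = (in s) 1261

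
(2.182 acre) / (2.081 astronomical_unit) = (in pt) 8.04e-05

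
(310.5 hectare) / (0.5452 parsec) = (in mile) 1.147e-13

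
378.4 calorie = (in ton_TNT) 3.784e-07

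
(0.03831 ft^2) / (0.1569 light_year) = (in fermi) 0.002398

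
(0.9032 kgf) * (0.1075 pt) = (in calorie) 8.028e-05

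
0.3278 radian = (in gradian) 20.87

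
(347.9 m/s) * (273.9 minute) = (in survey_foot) 1.876e+07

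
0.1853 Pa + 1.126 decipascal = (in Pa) 0.2979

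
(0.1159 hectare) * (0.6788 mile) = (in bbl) 7.964e+06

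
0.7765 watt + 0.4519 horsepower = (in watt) 337.8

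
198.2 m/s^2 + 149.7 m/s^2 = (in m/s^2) 347.9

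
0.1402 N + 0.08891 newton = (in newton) 0.2291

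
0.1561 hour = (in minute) 9.366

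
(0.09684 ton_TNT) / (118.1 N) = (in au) 2.293e-05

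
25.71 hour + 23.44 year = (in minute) 1.232e+07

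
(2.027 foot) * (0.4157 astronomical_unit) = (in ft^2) 4.136e+11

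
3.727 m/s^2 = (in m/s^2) 3.727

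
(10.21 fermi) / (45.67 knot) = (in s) 4.346e-16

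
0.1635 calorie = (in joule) 0.6841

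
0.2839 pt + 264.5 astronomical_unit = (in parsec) 0.001282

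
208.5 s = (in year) 6.611e-06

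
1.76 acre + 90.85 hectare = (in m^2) 9.156e+05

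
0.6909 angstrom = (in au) 4.618e-22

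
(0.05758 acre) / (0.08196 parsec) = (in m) 9.214e-14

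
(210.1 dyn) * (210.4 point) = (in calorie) 3.727e-05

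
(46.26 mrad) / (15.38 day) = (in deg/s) 1.995e-06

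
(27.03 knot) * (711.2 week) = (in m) 5.981e+09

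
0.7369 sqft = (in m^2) 0.06846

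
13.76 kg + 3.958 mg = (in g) 1.376e+04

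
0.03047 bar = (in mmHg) 22.85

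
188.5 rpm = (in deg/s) 1131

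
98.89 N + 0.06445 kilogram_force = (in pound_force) 22.37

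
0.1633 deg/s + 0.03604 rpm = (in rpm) 0.06326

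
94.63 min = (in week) 0.009388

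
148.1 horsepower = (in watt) 1.104e+05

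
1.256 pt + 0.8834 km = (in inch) 3.478e+04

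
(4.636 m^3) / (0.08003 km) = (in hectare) 5.793e-06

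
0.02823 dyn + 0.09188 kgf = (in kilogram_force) 0.09188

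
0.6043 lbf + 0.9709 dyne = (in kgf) 0.2741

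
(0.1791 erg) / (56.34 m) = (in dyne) 3.179e-05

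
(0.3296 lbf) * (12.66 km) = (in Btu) 17.59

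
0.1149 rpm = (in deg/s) 0.6894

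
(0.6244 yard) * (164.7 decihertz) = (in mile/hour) 21.04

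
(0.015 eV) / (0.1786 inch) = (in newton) 5.298e-19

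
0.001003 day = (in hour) 0.02407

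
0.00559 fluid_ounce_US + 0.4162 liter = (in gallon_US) 0.11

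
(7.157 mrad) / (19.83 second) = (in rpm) 0.003447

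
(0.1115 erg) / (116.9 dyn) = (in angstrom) 9.538e+04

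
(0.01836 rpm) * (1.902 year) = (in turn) 1.835e+04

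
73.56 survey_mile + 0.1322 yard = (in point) 3.356e+08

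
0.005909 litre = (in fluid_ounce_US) 0.1998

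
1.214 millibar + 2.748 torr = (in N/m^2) 487.8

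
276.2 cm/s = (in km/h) 9.943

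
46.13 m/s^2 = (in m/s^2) 46.13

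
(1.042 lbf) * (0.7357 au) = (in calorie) 1.219e+11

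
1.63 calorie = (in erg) 6.82e+07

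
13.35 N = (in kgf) 1.361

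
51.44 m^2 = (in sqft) 553.7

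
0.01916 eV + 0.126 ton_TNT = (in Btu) 4.997e+05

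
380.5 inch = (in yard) 10.57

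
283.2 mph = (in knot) 246.1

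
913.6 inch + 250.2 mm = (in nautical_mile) 0.01267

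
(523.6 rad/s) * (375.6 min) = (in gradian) 7.512e+08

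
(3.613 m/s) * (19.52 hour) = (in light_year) 2.684e-11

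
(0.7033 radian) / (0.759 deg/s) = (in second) 53.09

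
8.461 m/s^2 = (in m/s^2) 8.461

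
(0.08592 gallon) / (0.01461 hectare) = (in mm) 0.002226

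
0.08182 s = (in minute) 0.001364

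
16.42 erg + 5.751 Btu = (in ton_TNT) 1.45e-06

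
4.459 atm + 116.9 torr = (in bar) 4.674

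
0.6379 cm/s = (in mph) 0.01427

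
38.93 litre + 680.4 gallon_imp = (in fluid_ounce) 1.059e+05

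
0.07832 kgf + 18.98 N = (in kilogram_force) 2.014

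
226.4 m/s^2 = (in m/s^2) 226.4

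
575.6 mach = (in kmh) 7.056e+05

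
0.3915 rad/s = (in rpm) 3.739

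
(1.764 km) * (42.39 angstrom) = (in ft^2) 8.049e-05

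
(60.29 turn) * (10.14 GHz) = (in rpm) 3.668e+13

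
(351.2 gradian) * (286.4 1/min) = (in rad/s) 26.33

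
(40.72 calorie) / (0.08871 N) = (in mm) 1.921e+06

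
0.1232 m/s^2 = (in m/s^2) 0.1232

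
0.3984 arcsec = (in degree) 0.0001107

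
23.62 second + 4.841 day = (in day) 4.841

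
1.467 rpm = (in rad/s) 0.1536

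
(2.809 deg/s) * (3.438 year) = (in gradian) 3.384e+08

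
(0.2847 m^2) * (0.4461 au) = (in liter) 1.9e+13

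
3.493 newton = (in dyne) 3.493e+05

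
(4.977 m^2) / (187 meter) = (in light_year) 2.813e-18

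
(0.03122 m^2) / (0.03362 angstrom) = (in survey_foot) 3.047e+10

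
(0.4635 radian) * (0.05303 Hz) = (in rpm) 0.2347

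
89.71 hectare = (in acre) 221.7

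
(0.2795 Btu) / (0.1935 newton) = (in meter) 1524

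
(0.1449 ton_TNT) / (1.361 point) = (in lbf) 2.839e+11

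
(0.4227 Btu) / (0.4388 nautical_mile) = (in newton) 0.5488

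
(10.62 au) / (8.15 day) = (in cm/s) 2.256e+08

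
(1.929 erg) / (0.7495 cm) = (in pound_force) 5.786e-06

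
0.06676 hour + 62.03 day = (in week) 8.862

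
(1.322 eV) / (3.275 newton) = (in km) 6.467e-23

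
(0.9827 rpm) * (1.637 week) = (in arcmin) 3.503e+08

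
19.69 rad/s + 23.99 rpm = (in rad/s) 22.2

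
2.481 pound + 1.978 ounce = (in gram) 1181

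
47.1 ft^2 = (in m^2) 4.376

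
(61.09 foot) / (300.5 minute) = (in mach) 3.033e-06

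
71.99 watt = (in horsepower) 0.09654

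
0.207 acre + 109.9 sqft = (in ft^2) 9127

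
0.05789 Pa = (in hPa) 0.0005789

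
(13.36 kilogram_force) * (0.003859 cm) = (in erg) 5.056e+04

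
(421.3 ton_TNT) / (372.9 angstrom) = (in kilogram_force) 4.82e+18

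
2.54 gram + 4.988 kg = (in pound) 11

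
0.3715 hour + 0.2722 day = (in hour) 6.904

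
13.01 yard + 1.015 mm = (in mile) 0.007393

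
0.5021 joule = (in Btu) 0.0004759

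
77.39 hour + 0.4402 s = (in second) 2.786e+05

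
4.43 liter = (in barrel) 0.02786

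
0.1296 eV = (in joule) 2.076e-20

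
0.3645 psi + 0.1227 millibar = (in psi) 0.3663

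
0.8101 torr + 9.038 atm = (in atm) 9.039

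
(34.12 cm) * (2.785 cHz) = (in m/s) 0.009502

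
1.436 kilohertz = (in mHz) 1.436e+06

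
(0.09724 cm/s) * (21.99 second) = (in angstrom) 2.138e+08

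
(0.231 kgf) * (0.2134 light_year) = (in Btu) 4.335e+12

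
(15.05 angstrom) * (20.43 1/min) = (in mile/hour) 1.146e-09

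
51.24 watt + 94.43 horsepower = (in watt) 7.047e+04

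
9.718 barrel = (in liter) 1545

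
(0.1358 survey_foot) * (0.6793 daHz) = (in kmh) 1.012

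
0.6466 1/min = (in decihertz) 0.1078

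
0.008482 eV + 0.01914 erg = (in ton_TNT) 4.575e-19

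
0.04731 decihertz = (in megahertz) 4.731e-09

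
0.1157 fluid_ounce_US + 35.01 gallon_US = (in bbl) 0.8336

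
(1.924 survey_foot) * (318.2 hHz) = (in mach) 54.8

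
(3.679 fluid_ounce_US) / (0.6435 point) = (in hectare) 4.793e-05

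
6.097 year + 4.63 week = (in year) 6.186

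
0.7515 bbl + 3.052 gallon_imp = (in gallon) 35.23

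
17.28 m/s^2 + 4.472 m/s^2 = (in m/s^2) 21.75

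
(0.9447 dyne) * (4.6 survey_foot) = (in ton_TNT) 3.166e-15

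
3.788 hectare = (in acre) 9.36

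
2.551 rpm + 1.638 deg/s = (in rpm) 2.824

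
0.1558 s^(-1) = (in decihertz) 1.558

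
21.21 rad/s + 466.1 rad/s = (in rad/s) 487.3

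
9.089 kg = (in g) 9089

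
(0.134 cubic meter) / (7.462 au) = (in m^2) 1.2e-13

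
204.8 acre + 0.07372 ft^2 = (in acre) 204.8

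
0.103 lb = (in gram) 46.72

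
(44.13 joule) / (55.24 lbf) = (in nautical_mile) 9.697e-05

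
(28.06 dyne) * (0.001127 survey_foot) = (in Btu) 9.136e-11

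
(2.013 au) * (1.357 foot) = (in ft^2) 1.341e+12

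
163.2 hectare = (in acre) 403.3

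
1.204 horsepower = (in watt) 897.8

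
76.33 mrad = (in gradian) 4.859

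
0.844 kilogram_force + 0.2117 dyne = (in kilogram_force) 0.844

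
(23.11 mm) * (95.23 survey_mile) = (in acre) 0.8752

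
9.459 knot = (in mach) 0.01429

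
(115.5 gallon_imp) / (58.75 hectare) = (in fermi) 8.937e+08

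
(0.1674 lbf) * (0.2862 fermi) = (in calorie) 5.094e-17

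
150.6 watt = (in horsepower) 0.202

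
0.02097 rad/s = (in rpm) 0.2002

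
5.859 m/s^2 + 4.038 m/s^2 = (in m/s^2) 9.897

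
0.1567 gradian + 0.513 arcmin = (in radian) 0.002611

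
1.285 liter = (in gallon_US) 0.3395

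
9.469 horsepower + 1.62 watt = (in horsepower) 9.471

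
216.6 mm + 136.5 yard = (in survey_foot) 410.2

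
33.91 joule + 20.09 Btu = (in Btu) 20.12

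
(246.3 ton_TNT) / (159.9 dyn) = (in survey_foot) 2.114e+15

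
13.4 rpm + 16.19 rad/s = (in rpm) 168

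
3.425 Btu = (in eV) 2.255e+22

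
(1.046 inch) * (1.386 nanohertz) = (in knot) 7.158e-11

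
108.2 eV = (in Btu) 1.643e-20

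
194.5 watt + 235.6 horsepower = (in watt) 1.759e+05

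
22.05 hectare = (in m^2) 2.205e+05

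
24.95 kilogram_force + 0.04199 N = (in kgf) 24.95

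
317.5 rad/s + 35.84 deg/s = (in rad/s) 318.1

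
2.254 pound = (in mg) 1.022e+06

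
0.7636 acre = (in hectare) 0.309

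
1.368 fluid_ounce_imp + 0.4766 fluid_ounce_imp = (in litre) 0.05241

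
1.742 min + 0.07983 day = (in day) 0.08104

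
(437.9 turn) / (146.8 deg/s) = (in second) 1074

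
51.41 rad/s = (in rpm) 490.9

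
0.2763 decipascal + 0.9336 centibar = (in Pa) 933.6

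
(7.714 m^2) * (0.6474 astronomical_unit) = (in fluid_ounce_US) 2.526e+16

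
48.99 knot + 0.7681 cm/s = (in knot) 49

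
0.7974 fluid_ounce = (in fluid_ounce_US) 0.7974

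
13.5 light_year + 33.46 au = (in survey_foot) 4.19e+17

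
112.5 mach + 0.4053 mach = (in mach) 112.9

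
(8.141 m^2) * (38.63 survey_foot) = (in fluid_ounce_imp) 3.374e+06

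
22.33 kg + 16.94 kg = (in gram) 3.927e+04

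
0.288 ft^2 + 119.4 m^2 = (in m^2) 119.4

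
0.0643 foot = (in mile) 1.218e-05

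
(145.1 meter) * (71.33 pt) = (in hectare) 0.0003651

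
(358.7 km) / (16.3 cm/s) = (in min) 3.668e+04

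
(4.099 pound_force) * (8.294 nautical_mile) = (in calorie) 6.694e+04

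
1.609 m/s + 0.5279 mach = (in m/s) 181.4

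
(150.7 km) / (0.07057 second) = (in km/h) 7.688e+06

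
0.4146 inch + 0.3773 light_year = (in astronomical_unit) 2.386e+04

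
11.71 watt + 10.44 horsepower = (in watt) 7797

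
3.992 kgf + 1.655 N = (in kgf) 4.161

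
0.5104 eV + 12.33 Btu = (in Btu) 12.33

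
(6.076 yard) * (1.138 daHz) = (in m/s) 63.23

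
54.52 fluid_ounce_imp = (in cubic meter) 0.001549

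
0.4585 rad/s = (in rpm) 4.378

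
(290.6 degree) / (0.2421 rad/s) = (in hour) 0.005819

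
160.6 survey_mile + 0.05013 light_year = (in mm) 4.743e+17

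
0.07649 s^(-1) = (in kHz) 7.649e-05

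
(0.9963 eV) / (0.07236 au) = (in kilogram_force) 1.504e-30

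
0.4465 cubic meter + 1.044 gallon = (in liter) 450.5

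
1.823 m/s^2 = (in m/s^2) 1.823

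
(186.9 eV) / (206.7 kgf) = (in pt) 4.188e-17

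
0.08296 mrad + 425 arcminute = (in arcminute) 425.3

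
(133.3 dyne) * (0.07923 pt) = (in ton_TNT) 8.905e-18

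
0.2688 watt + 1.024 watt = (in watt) 1.293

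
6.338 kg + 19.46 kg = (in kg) 25.8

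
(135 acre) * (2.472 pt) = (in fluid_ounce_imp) 1.677e+07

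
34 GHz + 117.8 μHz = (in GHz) 34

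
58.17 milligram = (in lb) 0.0001282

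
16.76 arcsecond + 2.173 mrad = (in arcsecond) 465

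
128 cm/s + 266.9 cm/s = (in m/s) 3.949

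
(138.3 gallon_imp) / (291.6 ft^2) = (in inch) 0.9137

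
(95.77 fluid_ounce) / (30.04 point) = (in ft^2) 2.877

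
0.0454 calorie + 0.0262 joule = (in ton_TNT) 5.166e-11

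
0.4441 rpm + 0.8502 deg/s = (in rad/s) 0.06134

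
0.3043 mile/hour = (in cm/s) 13.6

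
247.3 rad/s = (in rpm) 2362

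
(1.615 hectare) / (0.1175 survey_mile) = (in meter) 85.41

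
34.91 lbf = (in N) 155.3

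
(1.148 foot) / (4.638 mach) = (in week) 3.664e-10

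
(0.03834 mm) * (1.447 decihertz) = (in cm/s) 0.0005548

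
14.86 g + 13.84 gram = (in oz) 1.012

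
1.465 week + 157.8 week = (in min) 1.605e+06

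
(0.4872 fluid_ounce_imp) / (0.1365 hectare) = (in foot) 3.327e-08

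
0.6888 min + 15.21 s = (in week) 9.348e-05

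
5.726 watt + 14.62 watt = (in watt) 20.35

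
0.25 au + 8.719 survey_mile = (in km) 3.74e+07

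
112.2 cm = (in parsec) 3.636e-17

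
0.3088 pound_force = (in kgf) 0.1401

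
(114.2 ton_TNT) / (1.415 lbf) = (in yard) 8.302e+10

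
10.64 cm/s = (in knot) 0.2068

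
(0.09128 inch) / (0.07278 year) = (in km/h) 3.637e-09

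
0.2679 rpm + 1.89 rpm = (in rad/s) 0.226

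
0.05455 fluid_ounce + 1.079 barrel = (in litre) 171.5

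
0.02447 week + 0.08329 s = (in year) 0.0004693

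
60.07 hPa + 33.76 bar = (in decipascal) 3.382e+07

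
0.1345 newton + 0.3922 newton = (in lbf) 0.1184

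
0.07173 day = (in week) 0.01025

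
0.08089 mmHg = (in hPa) 0.1078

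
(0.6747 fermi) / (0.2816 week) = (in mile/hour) 8.862e-21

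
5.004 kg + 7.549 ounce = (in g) 5218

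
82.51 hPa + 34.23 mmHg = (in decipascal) 1.281e+05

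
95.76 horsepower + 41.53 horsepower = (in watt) 1.024e+05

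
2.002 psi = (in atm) 0.1362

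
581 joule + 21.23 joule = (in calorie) 143.9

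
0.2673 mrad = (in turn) 4.254e-05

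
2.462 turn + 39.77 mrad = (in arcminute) 5.332e+04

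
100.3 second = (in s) 100.3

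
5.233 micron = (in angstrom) 5.233e+04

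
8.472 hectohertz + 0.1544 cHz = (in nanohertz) 8.472e+11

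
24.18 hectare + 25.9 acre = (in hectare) 34.66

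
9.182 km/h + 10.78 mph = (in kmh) 26.53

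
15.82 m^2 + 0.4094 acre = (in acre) 0.4133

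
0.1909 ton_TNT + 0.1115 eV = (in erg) 7.987e+15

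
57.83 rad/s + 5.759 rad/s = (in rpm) 607.2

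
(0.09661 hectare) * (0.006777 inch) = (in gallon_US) 43.93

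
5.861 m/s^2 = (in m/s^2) 5.861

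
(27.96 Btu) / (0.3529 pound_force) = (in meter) 1.879e+04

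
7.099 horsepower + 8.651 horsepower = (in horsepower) 15.75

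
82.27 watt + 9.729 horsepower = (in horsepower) 9.839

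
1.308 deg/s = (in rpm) 0.218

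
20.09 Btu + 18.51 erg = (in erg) 2.12e+11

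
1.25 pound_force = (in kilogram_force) 0.567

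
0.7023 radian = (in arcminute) 2414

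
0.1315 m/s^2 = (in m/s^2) 0.1315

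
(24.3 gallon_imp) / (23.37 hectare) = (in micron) 0.4727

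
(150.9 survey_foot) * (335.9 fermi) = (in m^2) 1.545e-11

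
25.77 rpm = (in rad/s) 2.699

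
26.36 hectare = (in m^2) 2.636e+05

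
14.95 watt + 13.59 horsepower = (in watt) 1.015e+04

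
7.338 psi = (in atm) 0.4993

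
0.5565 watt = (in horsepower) 0.0007463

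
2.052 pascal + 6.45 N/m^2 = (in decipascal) 85.02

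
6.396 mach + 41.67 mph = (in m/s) 2196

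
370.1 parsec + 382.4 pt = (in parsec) 370.1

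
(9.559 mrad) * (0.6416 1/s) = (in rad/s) 0.006133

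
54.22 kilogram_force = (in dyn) 5.317e+07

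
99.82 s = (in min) 1.664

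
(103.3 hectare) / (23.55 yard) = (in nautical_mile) 25.9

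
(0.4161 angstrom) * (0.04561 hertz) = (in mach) 5.574e-15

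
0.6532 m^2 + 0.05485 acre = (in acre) 0.05501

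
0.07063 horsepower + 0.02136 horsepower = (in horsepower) 0.09199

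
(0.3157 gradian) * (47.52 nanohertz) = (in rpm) 2.25e-09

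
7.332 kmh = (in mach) 0.005981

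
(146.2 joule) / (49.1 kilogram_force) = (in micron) 3.036e+05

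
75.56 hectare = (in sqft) 8.133e+06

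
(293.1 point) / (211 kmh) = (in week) 2.917e-09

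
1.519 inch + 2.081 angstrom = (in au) 2.579e-13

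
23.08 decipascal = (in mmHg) 0.01731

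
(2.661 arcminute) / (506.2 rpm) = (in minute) 2.434e-07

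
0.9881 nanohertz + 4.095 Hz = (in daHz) 0.4095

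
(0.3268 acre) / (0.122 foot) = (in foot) 1.167e+05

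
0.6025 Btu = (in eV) 3.968e+21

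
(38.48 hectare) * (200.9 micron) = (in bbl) 486.2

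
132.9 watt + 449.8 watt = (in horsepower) 0.7814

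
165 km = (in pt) 4.677e+08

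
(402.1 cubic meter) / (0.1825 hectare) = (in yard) 0.241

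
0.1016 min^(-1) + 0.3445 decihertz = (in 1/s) 0.03614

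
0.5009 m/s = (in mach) 0.001471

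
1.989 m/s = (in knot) 3.866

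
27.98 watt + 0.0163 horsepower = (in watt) 40.13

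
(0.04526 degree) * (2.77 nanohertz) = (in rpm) 2.09e-11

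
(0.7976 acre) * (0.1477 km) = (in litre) 4.767e+08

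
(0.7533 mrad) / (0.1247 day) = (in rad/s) 6.992e-08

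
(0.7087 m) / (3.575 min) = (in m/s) 0.003304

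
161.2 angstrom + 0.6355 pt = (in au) 1.499e-15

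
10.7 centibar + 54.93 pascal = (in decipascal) 1.075e+05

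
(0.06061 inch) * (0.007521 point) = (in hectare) 4.085e-13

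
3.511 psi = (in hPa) 242.1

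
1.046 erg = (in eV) 6.529e+11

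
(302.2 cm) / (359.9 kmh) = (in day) 3.499e-07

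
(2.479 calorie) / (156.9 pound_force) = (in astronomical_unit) 9.934e-14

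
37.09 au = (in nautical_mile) 2.996e+09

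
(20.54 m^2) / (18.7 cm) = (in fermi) 1.098e+17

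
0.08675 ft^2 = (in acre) 1.992e-06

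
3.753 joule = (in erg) 3.753e+07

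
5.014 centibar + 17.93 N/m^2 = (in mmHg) 37.74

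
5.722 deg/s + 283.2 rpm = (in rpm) 284.2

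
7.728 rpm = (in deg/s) 46.37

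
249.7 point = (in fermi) 8.809e+13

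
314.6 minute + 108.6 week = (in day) 760.4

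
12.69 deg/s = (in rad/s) 0.2215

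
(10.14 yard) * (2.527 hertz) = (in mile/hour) 52.41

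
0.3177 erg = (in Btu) 3.011e-11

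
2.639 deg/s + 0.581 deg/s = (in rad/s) 0.0562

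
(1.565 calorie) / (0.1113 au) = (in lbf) 8.841e-11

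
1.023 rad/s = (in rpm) 9.769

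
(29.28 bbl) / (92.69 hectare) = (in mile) 3.121e-09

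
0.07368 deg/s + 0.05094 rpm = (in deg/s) 0.3793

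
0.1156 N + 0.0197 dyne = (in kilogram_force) 0.01179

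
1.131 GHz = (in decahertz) 1.131e+08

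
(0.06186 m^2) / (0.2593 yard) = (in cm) 26.09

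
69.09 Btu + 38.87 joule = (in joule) 7.293e+04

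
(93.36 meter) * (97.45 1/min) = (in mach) 0.4453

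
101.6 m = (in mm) 1.016e+05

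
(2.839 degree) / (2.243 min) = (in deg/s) 0.0211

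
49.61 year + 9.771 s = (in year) 49.61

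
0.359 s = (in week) 5.936e-07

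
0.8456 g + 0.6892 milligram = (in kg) 0.0008463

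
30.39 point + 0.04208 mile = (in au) 4.528e-10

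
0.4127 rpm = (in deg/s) 2.476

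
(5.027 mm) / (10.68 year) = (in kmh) 5.373e-11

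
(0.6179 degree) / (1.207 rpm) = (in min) 0.001422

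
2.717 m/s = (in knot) 5.281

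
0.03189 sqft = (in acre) 7.321e-07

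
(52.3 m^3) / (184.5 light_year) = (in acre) 7.404e-21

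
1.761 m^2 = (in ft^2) 18.96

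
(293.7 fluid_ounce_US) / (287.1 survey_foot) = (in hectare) 9.926e-09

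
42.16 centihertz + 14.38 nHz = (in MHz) 4.216e-07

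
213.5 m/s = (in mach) 0.627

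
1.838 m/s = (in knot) 3.573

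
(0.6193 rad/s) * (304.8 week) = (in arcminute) 3.925e+11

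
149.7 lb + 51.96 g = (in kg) 67.95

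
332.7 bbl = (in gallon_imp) 1.164e+04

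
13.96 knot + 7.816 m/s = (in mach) 0.04405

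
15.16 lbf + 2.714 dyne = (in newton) 67.44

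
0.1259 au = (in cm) 1.883e+12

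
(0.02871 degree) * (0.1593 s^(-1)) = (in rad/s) 7.982e-05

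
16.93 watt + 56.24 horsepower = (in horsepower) 56.26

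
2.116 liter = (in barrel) 0.01331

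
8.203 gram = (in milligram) 8203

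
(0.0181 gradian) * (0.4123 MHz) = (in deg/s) 6716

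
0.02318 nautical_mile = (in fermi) 4.293e+16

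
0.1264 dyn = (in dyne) 0.1264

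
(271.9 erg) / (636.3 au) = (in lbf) 6.421e-20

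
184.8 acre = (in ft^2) 8.05e+06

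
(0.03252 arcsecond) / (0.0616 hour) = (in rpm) 6.789e-09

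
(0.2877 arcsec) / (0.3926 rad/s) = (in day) 4.112e-11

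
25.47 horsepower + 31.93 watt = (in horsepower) 25.51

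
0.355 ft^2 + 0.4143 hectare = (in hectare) 0.4143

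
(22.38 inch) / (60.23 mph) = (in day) 2.444e-07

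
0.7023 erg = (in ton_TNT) 1.679e-17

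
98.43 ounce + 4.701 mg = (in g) 2790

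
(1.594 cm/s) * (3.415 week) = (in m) 3.292e+04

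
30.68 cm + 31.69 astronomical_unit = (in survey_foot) 1.555e+13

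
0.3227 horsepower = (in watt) 240.6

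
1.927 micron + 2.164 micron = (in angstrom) 4.091e+04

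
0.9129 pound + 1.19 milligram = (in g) 414.1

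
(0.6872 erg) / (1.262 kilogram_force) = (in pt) 1.574e-05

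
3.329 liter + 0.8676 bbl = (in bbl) 0.8885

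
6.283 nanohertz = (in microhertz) 0.006283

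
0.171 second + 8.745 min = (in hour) 0.1458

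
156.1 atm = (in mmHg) 1.186e+05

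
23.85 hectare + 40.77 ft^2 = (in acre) 58.94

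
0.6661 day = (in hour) 15.99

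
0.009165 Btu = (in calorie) 2.311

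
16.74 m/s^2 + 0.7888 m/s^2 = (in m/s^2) 17.53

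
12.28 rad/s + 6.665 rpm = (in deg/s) 743.6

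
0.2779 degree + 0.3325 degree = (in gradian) 0.6782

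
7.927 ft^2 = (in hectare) 7.364e-05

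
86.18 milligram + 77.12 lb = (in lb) 77.12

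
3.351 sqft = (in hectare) 3.113e-05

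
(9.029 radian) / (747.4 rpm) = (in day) 1.335e-06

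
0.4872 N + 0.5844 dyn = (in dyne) 4.872e+04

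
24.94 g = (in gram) 24.94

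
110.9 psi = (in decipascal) 7.646e+06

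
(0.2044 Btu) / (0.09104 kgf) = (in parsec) 7.828e-15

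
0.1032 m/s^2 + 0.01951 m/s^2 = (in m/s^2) 0.1227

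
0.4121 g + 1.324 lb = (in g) 601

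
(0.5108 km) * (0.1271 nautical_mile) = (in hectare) 12.02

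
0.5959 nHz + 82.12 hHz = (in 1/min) 4.927e+05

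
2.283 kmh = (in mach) 0.001862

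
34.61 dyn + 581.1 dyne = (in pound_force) 0.001384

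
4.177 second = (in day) 4.834e-05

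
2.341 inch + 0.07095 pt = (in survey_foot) 0.1952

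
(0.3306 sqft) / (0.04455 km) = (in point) 1.954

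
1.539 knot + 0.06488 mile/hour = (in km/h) 2.955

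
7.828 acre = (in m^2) 3.168e+04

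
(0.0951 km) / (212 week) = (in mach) 2.178e-09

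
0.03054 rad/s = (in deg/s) 1.75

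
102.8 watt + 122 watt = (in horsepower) 0.3015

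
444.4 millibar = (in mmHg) 333.3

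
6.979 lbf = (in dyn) 3.104e+06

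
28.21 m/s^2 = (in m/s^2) 28.21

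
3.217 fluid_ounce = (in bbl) 0.0005984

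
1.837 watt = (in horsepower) 0.002463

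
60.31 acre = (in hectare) 24.41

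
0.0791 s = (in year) 2.508e-09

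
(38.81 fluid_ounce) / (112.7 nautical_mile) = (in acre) 1.359e-12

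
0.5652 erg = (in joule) 5.652e-08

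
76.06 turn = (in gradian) 3.042e+04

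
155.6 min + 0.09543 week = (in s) 6.705e+04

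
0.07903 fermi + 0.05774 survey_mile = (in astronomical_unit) 6.212e-10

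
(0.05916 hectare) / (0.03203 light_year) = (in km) 1.952e-15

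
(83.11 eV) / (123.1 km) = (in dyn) 1.082e-17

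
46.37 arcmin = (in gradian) 0.8587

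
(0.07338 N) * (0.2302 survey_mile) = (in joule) 27.19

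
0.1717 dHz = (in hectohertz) 0.0001717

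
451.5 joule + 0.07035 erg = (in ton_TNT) 1.079e-07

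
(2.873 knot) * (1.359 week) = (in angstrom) 1.215e+16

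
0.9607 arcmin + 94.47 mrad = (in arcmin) 325.7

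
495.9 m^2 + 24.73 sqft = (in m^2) 498.2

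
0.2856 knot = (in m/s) 0.1469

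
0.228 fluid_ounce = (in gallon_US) 0.001781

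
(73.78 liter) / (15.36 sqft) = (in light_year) 5.465e-18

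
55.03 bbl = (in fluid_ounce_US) 2.958e+05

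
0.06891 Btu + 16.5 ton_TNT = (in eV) 4.309e+29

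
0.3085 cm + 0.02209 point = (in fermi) 3.093e+12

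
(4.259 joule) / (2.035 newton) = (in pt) 5933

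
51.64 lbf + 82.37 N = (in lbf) 70.16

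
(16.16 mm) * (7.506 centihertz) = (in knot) 0.002358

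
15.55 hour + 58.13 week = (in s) 3.521e+07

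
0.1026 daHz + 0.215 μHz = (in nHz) 1.026e+09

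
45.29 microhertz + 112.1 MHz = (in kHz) 1.121e+05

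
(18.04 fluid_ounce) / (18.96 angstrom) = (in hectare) 28.14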